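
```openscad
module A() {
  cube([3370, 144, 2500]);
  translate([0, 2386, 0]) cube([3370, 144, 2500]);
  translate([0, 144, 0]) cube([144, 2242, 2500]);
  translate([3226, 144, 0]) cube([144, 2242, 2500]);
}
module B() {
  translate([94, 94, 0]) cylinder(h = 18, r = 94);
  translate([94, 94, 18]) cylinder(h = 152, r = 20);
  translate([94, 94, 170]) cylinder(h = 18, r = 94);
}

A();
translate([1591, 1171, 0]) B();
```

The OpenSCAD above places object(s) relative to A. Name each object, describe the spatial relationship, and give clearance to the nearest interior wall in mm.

Clearances: x = 1447, y = 1027; minimum 1027 mm.

A is a house frame. B is a spool. The spool sits inside the house frame, centred. The clearance to the nearest interior wall is 1027 mm.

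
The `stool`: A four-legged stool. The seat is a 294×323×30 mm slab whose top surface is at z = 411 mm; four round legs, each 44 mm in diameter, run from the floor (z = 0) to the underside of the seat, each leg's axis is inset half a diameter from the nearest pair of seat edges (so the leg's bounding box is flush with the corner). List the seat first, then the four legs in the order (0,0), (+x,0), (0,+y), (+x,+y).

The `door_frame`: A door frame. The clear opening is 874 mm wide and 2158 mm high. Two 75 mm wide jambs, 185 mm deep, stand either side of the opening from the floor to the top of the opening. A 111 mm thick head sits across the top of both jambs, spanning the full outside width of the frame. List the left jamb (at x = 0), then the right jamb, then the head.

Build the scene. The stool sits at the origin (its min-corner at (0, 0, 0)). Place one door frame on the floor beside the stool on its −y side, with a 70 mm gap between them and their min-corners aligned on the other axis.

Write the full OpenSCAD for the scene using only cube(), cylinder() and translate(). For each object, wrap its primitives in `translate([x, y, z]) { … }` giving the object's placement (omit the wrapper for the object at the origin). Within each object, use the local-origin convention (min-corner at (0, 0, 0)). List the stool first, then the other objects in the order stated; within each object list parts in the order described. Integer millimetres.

translate([0, 0, 381]) cube([294, 323, 30]);
translate([22, 22, 0]) cylinder(h = 381, r = 22);
translate([272, 22, 0]) cylinder(h = 381, r = 22);
translate([22, 301, 0]) cylinder(h = 381, r = 22);
translate([272, 301, 0]) cylinder(h = 381, r = 22);
translate([0, -255, 0]) {
  cube([75, 185, 2158]);
  translate([949, 0, 0]) cube([75, 185, 2158]);
  translate([0, 0, 2158]) cube([1024, 185, 111]);
}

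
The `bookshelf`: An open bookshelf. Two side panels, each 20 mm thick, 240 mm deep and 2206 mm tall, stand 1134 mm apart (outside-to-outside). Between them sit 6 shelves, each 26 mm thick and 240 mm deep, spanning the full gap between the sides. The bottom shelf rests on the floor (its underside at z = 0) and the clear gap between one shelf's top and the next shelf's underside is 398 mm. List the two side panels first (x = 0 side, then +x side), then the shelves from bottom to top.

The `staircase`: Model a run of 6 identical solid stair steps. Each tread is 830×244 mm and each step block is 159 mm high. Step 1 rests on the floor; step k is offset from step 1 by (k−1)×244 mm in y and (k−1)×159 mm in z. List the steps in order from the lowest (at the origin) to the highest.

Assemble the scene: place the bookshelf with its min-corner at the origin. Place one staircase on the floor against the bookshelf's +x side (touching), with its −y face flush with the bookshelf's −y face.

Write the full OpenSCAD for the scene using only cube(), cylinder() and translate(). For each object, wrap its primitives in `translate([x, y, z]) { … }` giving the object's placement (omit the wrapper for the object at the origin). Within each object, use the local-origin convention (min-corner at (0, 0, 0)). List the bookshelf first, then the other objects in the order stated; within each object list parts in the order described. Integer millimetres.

cube([20, 240, 2206]);
translate([1114, 0, 0]) cube([20, 240, 2206]);
translate([20, 0, 0]) cube([1094, 240, 26]);
translate([20, 0, 424]) cube([1094, 240, 26]);
translate([20, 0, 848]) cube([1094, 240, 26]);
translate([20, 0, 1272]) cube([1094, 240, 26]);
translate([20, 0, 1696]) cube([1094, 240, 26]);
translate([20, 0, 2120]) cube([1094, 240, 26]);
translate([1134, 0, 0]) {
  cube([830, 244, 159]);
  translate([0, 244, 159]) cube([830, 244, 159]);
  translate([0, 488, 318]) cube([830, 244, 159]);
  translate([0, 732, 477]) cube([830, 244, 159]);
  translate([0, 976, 636]) cube([830, 244, 159]);
  translate([0, 1220, 795]) cube([830, 244, 159]);
}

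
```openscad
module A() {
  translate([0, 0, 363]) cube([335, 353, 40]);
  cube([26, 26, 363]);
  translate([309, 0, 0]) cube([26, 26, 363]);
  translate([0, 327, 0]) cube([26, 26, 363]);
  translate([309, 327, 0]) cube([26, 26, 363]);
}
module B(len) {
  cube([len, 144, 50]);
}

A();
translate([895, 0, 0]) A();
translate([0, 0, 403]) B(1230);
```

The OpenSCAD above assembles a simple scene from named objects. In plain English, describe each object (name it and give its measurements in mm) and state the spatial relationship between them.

A is a four-legged stool. The seat is a 335×353×40 mm slab whose top surface is at z = 403 mm; four square legs, each 26×26 mm in cross-section, run from the floor (z = 0) to the underside of the seat, each flush with a corner of the seat.

B is a rectangular beam 1230 mm long (x), 144 mm deep (y), 50 mm thick (z).

The beam spans the tops of two stools placed 560 mm apart, resting at z = 403 mm.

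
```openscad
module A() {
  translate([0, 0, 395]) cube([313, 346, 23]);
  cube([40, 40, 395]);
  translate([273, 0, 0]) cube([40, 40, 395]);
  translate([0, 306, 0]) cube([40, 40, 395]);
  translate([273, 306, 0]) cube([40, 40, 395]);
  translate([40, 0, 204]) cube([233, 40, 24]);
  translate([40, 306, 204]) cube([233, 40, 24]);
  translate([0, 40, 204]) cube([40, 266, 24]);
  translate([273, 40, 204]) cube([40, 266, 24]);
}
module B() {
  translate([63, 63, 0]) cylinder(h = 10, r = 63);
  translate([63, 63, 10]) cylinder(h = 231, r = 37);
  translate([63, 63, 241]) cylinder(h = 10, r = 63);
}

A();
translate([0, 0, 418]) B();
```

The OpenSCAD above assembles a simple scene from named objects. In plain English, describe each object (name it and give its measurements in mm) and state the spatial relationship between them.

A is a simple wooden stool: a rectangular seat 313 mm (x) by 346 mm (y), 23 mm thick, top face at z = 418 mm, on four square legs, each 40×40 mm in cross-section. The legs rest on z = 0, each flush with a corner of the seat. Four stretchers, 40 mm wide and 24 mm tall, connect adjacent legs with their undersides at z = 204 mm, each running between the inner faces of the legs it joins and aligned with the legs' outer faces on the other axis.

B is a spool: two coaxial disc flanges of radius 63 mm and thickness 10 mm, joined by a core cylinder of radius 37 mm and height 231 mm. The lower flange rests on z = 0 and the three cylinders share a vertical axis.

The spool is on top of the stool.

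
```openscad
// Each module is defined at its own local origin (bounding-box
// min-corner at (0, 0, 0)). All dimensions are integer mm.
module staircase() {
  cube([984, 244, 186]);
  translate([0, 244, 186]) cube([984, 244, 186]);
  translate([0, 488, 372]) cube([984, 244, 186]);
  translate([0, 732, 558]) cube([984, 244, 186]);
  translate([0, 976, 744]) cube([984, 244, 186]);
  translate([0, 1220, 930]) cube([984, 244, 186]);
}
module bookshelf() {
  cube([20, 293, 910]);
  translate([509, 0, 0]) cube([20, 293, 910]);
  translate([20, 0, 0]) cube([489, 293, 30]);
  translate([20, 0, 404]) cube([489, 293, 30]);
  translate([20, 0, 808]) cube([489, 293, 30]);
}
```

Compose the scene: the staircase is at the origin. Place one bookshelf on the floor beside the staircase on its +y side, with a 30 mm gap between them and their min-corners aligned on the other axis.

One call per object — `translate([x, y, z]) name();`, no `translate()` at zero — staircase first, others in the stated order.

staircase();
translate([0, 1494, 0]) bookshelf();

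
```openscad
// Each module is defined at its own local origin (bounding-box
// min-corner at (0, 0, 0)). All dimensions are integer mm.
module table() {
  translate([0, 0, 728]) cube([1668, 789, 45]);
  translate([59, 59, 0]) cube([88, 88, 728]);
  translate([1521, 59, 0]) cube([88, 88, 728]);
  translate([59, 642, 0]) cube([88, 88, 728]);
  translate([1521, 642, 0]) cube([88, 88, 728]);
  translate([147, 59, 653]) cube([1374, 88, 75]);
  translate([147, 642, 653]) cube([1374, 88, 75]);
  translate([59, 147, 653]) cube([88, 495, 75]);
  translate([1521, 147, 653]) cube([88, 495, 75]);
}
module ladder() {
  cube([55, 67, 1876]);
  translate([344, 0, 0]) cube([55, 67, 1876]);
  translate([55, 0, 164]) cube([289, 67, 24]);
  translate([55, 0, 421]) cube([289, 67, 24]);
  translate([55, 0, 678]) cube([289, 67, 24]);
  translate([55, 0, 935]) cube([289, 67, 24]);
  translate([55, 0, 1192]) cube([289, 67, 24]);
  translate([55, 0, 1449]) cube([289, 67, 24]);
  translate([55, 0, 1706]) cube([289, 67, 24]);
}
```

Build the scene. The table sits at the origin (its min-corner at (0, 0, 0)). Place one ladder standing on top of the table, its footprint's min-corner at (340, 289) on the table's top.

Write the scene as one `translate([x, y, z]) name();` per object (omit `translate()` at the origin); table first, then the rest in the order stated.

table();
translate([340, 289, 773]) ladder();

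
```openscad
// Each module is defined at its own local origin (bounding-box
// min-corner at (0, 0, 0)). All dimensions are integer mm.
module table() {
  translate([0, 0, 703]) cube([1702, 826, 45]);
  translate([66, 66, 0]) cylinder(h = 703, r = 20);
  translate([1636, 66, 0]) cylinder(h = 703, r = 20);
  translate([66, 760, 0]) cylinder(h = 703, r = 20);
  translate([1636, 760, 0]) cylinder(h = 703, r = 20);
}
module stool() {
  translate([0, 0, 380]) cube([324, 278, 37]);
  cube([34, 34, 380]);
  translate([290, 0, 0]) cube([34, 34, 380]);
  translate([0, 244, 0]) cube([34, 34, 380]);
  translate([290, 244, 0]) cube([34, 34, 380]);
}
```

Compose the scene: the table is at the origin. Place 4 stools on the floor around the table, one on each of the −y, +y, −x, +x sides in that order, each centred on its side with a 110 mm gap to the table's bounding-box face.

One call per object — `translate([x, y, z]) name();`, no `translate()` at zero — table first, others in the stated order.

table();
translate([689, -388, 0]) stool();
translate([689, 936, 0]) stool();
translate([-434, 274, 0]) stool();
translate([1812, 274, 0]) stool();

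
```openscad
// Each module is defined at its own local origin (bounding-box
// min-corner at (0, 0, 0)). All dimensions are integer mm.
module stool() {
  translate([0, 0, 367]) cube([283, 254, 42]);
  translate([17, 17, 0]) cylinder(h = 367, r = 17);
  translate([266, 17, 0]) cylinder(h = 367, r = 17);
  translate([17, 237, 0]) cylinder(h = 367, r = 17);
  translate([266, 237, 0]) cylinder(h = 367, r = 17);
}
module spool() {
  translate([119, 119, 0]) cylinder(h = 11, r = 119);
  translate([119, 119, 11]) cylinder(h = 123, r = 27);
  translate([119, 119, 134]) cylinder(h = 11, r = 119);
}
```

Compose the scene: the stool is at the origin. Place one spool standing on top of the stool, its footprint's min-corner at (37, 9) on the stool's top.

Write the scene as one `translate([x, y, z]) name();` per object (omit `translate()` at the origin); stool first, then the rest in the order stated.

stool();
translate([37, 9, 409]) spool();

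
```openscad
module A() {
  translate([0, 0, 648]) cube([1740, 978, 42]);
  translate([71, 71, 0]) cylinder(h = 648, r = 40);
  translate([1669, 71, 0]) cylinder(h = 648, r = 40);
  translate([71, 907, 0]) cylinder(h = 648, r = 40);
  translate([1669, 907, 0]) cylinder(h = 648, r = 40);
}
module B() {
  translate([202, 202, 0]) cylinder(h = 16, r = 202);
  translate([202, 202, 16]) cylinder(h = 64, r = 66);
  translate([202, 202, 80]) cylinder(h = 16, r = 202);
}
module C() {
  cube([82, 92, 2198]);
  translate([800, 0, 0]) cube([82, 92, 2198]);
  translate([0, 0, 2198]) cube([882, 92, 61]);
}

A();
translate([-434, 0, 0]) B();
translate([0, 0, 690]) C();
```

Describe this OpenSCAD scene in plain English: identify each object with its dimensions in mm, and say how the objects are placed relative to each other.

A is a rectangular dining table. The top is 1740×978×42 mm with its upper surface at z = 690 mm. It stands on four round legs of 80 mm diameter, each leg's bounding box inset 31 mm from the nearest pair of top edges, running from the floor to the underside of the top.

B is a spool: two coaxial disc flanges of radius 202 mm and thickness 16 mm, joined by a core cylinder of radius 66 mm and height 64 mm. The lower flange rests on z = 0 and the three cylinders share a vertical axis.

C is a rectangular door frame: two vertical jambs of 82×92 mm section, 2198 mm tall, with a clear opening 718 mm wide between their inner faces. A header 61 mm tall and 92 mm deep lies on top of the jambs and spans the full outside width.

The spool is on the floor beside the table on its −x side. The door frame is on top of the table.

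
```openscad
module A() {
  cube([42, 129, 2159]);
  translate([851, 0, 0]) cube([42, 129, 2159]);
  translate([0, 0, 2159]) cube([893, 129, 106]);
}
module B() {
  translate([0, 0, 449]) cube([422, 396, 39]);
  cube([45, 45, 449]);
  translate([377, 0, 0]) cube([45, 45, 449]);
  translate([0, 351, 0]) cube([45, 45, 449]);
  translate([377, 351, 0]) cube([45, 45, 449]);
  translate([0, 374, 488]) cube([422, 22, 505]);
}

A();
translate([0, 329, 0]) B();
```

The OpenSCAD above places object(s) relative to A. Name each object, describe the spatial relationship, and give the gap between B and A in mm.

The chair's nearest face is 200 mm from the door frame's +y face.

A is a door frame. B is a chair. The chair is on the floor beside the door frame on its +y side. The gap between the chair and the door frame is 200 mm.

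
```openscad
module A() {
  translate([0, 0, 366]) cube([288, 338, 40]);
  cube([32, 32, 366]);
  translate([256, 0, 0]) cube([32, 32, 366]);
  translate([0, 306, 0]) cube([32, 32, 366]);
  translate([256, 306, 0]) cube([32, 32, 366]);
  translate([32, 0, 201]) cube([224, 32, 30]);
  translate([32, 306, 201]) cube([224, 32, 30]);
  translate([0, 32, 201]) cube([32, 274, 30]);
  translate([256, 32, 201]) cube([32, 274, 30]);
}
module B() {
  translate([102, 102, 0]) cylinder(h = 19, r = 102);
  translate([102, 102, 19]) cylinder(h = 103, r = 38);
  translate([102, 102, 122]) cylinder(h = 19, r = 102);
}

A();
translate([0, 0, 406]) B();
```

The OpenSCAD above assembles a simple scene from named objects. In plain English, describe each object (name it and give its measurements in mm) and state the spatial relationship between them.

A is a four-legged stool. The seat is a 288×338×40 mm slab whose top surface is at z = 406 mm; four square legs, each 32×32 mm in cross-section, run from the floor (z = 0) to the underside of the seat, each flush with a corner of the seat. Four stretchers, 32 mm wide and 30 mm tall, connect adjacent legs with their undersides at z = 201 mm, each running between the inner faces of the legs it joins and aligned with the legs' outer faces on the other axis.

B is a spool: two coaxial disc flanges of radius 102 mm and thickness 19 mm, joined by a core cylinder of radius 38 mm and height 103 mm. The lower flange rests on z = 0 and the three cylinders share a vertical axis.

The spool is on top of the stool.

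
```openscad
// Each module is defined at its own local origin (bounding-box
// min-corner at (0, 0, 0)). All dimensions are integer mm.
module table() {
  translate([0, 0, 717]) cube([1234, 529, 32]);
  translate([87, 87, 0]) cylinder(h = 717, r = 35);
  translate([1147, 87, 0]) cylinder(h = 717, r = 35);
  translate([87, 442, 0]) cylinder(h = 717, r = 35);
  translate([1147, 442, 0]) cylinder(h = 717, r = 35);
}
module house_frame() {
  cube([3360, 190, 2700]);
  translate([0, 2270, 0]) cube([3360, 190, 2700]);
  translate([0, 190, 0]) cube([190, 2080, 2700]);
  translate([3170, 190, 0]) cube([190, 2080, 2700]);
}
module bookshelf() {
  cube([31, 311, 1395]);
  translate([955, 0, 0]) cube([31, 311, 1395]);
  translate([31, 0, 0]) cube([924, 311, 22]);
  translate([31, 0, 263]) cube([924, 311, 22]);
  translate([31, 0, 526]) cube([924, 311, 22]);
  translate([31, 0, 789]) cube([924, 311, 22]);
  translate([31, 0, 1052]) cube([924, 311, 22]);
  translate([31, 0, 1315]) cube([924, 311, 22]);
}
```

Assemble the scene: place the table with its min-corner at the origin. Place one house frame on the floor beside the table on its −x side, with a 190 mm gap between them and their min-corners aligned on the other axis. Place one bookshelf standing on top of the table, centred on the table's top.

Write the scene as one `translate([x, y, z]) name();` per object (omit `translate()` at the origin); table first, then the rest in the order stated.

table();
translate([-3550, 0, 0]) house_frame();
translate([124, 109, 749]) bookshelf();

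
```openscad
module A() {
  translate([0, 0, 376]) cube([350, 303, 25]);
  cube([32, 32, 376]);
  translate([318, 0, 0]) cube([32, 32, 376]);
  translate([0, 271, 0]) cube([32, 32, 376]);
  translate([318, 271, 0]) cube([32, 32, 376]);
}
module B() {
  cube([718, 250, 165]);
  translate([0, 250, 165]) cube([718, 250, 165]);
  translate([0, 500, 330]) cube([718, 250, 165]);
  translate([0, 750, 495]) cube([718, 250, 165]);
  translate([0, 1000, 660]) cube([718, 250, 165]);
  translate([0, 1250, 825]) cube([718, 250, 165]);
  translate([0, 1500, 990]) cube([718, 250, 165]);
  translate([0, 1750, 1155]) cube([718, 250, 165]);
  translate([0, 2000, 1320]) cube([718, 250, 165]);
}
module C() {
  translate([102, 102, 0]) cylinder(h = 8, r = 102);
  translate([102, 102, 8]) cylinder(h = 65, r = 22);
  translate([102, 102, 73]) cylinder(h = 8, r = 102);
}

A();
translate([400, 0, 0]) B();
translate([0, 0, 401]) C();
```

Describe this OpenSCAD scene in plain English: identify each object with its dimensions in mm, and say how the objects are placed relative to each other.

A is a simple wooden stool: a rectangular seat 350 mm (x) by 303 mm (y), 25 mm thick, top face at z = 401 mm, on four square legs, each 32×32 mm in cross-section. The legs rest on z = 0, each flush with a corner of the seat.

B is a straight staircase of 9 solid steps. Each step is 718 mm wide (x), 250 mm deep (y, the going) and 165 mm tall (the rise). The first step rests on the floor; each subsequent step sits one going further in +y and one rise higher in +z, directly behind and above the previous step with no overlap.

C is a spool: two coaxial disc flanges of radius 102 mm and thickness 8 mm, joined by a core cylinder of radius 22 mm and height 65 mm. The lower flange rests on z = 0 and the three cylinders share a vertical axis.

The staircase is on the floor beside the stool on its +x side. The spool is on top of the stool.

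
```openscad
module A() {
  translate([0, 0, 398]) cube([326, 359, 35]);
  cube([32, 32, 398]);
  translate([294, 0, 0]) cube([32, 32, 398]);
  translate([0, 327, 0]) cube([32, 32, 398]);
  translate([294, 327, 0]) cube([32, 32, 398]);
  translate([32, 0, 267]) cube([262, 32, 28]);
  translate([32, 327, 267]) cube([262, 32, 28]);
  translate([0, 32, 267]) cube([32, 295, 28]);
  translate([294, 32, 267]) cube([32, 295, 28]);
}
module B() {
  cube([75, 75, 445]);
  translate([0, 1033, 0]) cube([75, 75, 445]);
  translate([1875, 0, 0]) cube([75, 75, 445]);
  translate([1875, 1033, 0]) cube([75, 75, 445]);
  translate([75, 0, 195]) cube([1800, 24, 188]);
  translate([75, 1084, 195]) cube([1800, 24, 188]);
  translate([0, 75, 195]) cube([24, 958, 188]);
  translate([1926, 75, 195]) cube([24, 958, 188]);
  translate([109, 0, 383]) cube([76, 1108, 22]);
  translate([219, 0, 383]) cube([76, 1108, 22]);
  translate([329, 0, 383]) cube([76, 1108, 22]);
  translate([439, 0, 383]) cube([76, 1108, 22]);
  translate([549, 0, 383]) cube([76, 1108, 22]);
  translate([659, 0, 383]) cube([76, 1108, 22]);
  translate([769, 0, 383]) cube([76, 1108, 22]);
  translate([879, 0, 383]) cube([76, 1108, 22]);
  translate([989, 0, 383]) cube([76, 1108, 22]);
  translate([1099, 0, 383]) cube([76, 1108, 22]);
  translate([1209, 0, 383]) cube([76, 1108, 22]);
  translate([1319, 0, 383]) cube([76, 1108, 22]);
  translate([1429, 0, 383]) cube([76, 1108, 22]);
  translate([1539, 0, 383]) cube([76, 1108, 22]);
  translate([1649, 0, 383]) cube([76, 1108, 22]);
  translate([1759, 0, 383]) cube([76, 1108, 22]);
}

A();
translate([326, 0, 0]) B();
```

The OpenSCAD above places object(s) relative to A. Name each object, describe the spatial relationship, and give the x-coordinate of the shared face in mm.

A is a stool. B is a bed frame. The bed frame is against the stool's +x side, with their −y faces flush. The x-coordinate of the shared face is 326 mm.

The stool's +x face and the bed frame's −x face are both at x = 326 mm.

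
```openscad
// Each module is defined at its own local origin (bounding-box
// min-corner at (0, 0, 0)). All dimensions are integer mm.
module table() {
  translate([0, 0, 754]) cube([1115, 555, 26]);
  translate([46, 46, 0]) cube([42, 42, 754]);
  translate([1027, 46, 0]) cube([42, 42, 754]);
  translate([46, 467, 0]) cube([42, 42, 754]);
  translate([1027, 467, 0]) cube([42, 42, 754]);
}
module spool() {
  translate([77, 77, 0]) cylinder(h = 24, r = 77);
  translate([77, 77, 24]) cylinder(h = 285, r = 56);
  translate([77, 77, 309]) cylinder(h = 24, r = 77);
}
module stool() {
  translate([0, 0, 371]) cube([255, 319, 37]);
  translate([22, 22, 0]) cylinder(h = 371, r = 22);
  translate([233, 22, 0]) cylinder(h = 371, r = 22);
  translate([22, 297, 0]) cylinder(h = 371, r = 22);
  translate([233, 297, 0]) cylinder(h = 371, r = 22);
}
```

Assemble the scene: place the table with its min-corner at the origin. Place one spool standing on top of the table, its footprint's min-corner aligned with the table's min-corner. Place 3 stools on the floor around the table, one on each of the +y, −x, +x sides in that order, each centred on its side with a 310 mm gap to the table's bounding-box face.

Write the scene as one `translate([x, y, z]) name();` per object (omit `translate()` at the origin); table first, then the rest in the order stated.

table();
translate([0, 0, 780]) spool();
translate([430, 865, 0]) stool();
translate([-565, 118, 0]) stool();
translate([1425, 118, 0]) stool();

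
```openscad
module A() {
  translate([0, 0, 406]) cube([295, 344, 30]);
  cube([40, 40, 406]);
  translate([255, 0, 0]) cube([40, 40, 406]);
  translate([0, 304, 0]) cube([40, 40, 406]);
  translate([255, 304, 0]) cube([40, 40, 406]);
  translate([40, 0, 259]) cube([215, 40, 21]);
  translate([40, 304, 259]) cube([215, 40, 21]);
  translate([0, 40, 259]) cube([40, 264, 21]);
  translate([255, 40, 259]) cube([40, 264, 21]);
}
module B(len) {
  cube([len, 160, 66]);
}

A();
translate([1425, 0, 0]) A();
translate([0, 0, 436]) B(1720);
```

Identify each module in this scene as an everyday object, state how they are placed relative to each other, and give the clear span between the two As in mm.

Second stool starts at x = 1425; first ends at x = 295; clear span = 1425 − 295 = 1130 mm.

A is a stool. B is a beam. A beam spans the tops of two stools. The clear span between the two stools is 1130 mm.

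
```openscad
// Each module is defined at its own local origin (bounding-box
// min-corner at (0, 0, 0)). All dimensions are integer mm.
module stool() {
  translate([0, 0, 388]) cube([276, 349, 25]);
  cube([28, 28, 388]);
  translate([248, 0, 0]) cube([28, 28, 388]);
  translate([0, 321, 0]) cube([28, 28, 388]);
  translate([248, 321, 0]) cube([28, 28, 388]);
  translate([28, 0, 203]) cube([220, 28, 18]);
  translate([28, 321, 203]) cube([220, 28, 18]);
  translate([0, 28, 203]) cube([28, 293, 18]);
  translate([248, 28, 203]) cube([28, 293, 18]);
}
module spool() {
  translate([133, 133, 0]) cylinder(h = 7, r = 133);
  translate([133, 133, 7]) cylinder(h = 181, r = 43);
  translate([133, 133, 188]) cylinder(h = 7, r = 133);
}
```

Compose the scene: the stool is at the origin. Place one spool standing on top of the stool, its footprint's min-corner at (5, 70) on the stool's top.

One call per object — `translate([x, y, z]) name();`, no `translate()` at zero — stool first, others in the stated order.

stool();
translate([5, 70, 413]) spool();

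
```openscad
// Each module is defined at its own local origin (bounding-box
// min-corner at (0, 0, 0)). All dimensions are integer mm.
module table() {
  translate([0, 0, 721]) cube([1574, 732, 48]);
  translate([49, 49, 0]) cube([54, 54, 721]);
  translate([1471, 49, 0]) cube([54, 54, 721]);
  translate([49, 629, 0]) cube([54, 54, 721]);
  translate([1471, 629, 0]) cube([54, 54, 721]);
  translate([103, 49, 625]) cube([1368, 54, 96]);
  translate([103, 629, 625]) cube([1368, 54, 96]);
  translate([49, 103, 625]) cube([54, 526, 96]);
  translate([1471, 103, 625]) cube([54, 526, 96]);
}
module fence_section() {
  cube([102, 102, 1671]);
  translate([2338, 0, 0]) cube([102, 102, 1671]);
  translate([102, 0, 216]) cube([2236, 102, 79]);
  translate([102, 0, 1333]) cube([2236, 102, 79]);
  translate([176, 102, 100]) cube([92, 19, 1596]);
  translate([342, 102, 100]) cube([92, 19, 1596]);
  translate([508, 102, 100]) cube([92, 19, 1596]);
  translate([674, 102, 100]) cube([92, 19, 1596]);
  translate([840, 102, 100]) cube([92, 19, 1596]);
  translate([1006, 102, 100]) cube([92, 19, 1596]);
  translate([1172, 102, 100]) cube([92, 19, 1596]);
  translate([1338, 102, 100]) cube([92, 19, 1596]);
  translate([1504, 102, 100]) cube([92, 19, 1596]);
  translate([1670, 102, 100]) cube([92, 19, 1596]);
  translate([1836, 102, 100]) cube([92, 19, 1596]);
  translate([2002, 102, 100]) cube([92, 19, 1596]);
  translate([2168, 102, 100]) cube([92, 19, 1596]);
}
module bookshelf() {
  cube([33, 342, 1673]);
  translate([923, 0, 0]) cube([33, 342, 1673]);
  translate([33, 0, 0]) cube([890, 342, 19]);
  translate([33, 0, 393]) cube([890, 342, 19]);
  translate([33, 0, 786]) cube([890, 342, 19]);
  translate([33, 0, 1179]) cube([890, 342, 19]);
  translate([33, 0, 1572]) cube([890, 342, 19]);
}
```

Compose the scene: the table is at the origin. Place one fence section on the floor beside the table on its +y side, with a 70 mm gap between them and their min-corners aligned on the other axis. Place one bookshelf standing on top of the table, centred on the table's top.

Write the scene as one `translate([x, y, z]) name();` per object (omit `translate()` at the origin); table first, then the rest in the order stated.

table();
translate([0, 802, 0]) fence_section();
translate([309, 195, 769]) bookshelf();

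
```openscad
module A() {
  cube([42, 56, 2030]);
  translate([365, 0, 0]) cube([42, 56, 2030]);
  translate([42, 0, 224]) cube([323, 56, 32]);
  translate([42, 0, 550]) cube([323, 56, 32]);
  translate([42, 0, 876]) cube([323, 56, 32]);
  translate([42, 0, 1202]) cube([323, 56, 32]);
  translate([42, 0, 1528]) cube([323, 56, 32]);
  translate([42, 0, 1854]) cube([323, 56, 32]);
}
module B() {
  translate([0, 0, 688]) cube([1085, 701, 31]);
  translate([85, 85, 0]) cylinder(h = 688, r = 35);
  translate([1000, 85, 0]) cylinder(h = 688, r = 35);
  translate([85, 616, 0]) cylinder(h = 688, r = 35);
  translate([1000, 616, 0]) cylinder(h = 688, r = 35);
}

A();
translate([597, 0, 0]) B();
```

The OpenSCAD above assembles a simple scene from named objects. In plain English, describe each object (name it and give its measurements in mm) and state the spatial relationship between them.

A is a straight ladder. Two 42×56 mm vertical rails, 2030 mm tall, stand 407 mm apart (outside-to-outside) with their front faces coplanar on the −y side. 6 rungs, each 56 mm deep and 32 mm tall, span between the inner faces of the rails, front faces flush with the rails. The lowest rung's underside is at z = 224 mm and rungs are spaced 326 mm apart (underside to underside).

B is a rectangular dining table. The top is 1085×701×31 mm with its upper surface at z = 719 mm. It stands on four round legs of 70 mm diameter, each leg's bounding box inset 50 mm from the nearest pair of top edges, running from the floor to the underside of the top.

The table is on the floor beside the ladder on its +x side.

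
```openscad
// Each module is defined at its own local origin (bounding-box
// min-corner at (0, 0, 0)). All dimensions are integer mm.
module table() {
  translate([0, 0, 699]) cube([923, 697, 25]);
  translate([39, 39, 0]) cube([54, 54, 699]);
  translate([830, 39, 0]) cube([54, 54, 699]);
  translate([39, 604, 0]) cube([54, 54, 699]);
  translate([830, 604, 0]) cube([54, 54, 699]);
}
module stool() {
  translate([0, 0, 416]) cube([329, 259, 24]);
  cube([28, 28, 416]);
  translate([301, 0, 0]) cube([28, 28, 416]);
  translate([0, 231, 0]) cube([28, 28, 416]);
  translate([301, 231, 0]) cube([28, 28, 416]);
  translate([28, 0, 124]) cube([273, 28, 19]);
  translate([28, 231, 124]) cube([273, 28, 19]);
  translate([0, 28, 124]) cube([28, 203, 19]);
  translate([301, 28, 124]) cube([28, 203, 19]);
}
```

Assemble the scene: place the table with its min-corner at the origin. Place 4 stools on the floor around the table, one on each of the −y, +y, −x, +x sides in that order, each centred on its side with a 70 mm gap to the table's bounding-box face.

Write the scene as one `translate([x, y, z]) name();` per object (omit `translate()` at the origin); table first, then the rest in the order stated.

table();
translate([297, -329, 0]) stool();
translate([297, 767, 0]) stool();
translate([-399, 219, 0]) stool();
translate([993, 219, 0]) stool();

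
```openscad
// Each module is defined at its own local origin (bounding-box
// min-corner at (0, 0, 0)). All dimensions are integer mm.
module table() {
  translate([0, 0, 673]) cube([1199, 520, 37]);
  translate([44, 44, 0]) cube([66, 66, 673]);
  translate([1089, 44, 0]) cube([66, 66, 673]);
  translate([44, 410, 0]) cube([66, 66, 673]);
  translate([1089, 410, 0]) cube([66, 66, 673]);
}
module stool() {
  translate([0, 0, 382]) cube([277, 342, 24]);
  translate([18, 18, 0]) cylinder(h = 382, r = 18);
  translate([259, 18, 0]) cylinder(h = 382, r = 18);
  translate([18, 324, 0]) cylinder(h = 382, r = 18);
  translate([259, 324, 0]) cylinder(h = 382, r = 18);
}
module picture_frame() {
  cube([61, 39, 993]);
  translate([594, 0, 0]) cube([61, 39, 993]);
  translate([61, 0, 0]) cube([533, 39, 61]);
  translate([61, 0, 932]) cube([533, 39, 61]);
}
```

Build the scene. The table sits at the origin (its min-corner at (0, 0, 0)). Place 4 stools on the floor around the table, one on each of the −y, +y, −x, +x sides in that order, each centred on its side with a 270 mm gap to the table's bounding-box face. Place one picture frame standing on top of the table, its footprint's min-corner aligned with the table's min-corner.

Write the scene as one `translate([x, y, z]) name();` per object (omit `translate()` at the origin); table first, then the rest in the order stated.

table();
translate([461, -612, 0]) stool();
translate([461, 790, 0]) stool();
translate([-547, 89, 0]) stool();
translate([1469, 89, 0]) stool();
translate([0, 0, 710]) picture_frame();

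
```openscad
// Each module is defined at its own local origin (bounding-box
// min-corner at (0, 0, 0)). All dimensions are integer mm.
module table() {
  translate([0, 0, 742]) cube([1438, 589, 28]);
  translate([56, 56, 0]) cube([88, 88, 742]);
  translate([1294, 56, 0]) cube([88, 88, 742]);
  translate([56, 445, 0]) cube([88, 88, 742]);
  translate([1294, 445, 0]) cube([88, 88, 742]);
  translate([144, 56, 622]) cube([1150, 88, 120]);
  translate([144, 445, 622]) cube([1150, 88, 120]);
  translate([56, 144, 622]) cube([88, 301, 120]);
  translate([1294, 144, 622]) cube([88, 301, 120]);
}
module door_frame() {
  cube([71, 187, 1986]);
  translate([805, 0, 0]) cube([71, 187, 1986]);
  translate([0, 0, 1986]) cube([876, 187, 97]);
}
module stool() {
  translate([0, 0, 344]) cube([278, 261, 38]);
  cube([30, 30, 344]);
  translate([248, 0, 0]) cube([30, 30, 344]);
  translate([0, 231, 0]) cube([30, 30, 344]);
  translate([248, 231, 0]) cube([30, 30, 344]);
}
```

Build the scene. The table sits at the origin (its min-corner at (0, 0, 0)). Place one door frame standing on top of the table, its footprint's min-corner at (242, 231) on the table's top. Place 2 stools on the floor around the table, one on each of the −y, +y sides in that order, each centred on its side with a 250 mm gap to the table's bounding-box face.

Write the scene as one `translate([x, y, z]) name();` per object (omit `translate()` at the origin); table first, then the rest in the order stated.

table();
translate([242, 231, 770]) door_frame();
translate([580, -511, 0]) stool();
translate([580, 839, 0]) stool();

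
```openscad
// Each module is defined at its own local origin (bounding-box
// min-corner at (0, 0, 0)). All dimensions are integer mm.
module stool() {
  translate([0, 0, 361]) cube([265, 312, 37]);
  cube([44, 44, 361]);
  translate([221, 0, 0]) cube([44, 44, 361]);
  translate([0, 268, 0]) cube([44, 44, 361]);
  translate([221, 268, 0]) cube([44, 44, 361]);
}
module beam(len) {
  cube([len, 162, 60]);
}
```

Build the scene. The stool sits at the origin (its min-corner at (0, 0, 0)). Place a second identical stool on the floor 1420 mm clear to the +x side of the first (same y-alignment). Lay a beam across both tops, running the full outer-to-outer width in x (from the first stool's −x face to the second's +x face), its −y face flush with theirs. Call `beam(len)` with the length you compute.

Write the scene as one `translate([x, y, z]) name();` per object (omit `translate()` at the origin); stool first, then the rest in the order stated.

stool();
translate([1685, 0, 0]) stool();
translate([0, 0, 398]) beam(1950);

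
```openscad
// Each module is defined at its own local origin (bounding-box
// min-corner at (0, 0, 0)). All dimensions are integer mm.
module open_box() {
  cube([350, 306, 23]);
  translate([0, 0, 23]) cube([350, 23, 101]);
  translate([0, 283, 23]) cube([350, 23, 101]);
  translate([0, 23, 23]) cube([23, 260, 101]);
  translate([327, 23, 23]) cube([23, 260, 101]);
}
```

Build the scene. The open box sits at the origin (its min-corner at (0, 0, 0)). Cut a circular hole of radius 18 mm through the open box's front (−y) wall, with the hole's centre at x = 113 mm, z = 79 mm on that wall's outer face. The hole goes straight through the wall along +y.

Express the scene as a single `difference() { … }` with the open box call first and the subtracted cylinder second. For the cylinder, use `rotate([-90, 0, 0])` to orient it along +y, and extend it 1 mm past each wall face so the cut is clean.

difference() {
  open_box();
  translate([113, -1, 79]) rotate([-90, 0, 0]) cylinder(h = 25, r = 18);
}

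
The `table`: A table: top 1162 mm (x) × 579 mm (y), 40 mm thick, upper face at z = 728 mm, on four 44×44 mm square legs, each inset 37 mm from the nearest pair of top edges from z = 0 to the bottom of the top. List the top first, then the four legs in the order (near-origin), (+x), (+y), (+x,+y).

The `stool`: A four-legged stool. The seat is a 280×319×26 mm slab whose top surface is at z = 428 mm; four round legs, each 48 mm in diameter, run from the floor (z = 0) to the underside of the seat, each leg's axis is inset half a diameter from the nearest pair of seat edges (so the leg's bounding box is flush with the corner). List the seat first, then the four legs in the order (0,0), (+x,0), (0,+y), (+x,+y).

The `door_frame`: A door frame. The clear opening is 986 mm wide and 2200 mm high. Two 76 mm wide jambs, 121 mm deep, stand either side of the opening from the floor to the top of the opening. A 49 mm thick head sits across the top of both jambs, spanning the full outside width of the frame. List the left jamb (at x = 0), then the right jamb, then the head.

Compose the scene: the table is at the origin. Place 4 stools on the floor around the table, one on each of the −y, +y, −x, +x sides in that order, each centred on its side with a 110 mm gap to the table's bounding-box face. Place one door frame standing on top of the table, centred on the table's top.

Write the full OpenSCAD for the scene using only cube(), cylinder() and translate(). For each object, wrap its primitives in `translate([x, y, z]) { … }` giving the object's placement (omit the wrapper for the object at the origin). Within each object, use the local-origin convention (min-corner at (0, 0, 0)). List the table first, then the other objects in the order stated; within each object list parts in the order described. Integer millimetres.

translate([0, 0, 688]) cube([1162, 579, 40]);
translate([37, 37, 0]) cube([44, 44, 688]);
translate([1081, 37, 0]) cube([44, 44, 688]);
translate([37, 498, 0]) cube([44, 44, 688]);
translate([1081, 498, 0]) cube([44, 44, 688]);
translate([441, -429, 0]) {
  translate([0, 0, 402]) cube([280, 319, 26]);
  translate([24, 24, 0]) cylinder(h = 402, r = 24);
  translate([256, 24, 0]) cylinder(h = 402, r = 24);
  translate([24, 295, 0]) cylinder(h = 402, r = 24);
  translate([256, 295, 0]) cylinder(h = 402, r = 24);
}
translate([441, 689, 0]) {
  translate([0, 0, 402]) cube([280, 319, 26]);
  translate([24, 24, 0]) cylinder(h = 402, r = 24);
  translate([256, 24, 0]) cylinder(h = 402, r = 24);
  translate([24, 295, 0]) cylinder(h = 402, r = 24);
  translate([256, 295, 0]) cylinder(h = 402, r = 24);
}
translate([-390, 130, 0]) {
  translate([0, 0, 402]) cube([280, 319, 26]);
  translate([24, 24, 0]) cylinder(h = 402, r = 24);
  translate([256, 24, 0]) cylinder(h = 402, r = 24);
  translate([24, 295, 0]) cylinder(h = 402, r = 24);
  translate([256, 295, 0]) cylinder(h = 402, r = 24);
}
translate([1272, 130, 0]) {
  translate([0, 0, 402]) cube([280, 319, 26]);
  translate([24, 24, 0]) cylinder(h = 402, r = 24);
  translate([256, 24, 0]) cylinder(h = 402, r = 24);
  translate([24, 295, 0]) cylinder(h = 402, r = 24);
  translate([256, 295, 0]) cylinder(h = 402, r = 24);
}
translate([12, 229, 728]) {
  cube([76, 121, 2200]);
  translate([1062, 0, 0]) cube([76, 121, 2200]);
  translate([0, 0, 2200]) cube([1138, 121, 49]);
}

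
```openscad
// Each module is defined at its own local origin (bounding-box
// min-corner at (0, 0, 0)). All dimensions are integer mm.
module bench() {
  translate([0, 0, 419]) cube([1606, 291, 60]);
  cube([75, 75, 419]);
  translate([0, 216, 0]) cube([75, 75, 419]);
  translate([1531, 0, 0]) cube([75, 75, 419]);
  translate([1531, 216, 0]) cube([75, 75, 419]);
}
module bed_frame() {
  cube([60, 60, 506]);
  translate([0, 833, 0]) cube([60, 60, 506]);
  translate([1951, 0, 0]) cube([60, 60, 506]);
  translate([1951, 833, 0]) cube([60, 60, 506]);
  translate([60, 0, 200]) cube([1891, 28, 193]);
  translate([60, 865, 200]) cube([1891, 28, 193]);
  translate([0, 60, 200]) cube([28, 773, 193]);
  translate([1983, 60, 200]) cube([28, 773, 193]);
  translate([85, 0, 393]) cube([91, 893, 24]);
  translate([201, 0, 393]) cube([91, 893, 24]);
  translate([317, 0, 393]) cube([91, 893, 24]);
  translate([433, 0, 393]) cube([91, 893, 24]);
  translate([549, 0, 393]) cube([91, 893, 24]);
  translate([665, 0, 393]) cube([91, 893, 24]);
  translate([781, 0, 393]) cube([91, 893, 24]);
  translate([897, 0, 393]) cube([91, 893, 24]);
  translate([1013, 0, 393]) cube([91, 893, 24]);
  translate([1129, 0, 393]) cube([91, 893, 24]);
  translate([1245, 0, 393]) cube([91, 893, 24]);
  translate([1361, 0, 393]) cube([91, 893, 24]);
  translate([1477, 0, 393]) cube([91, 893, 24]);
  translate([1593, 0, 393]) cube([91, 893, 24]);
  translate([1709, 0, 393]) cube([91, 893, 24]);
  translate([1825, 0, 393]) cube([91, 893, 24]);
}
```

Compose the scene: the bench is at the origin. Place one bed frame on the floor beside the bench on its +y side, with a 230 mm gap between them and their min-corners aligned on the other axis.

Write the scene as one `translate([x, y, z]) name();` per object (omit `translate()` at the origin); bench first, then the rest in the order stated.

bench();
translate([0, 521, 0]) bed_frame();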